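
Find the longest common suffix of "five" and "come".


Word 1: "five"
Word 2: "come"
Comparing from end:
  Pos -1: 'e' == 'e'
  Pos -2: 'v' != 'm' (stop)
LCS = "e" (length 1)


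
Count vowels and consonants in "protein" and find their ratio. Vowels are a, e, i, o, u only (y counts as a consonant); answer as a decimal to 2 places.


Word: "protein"
Vowels (a,e,i,o,u): 3
Consonants: 4
Ratio = 3/4
= 0.75


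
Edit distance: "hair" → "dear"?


Word 1: "hair" (length 4)
Word 2: "dear" (length 4)
One optimal edit sequence (insert/delete/substitute each cost 1):
  1. substitute 'h' -> 'd'  (+1)
  2. substitute 'a' -> 'e'  (+1)
  3. substitute 'i' -> 'a'  (+1)
  4. keep 'r'
Total edit operations: 3
Edit distance = 3


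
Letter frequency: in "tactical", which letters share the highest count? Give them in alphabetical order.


Word: "tactical"
Letter counts:
  'a': 2
  'c': 2
  'i': 1
  'l': 1
  't': 2
Maximum count = 2
Most frequent = 'a', 'c', 't' (2 times each)


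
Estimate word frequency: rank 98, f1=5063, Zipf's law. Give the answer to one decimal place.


Zipf's law: f(r) = f(1) / r
f(1) = 5063
f(98) = 5063 / 98
= 51.7 occurrences


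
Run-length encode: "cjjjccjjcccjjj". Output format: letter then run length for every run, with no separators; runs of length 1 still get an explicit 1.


String: "cjjjccjjcccjjj"
Scanning for consecutive runs:
  'c' x 1
  'j' x 3
  'c' x 2
  'j' x 2
  'c' x 3
  'j' x 3
RLE = "c1j3c2j2c3j3"


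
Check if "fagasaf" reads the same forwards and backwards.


Word: "fagasaf"
Reversed: "fasagaf"
Forward == Backward? fagasaf != fasagaf
Palindrome = No


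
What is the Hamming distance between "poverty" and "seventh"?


Comparing character by character (same length = 7):
  Pos 0: 'p' vs 's' !=
  Pos 1: 'o' vs 'e' !=
  Pos 2: 'v' vs 'v' =
  Pos 3: 'e' vs 'e' =
  Pos 4: 'r' vs 'n' !=
  Pos 5: 't' vs 't' =
  Pos 6: 'y' vs 'h' !=
Hamming distance = 4


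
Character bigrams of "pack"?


Word: "pack" (length 4)
Number of bigrams = 4 - 2 + 1 = 3
  Position 0: "pa"
  Position 1: "ac"
  Position 2: "ck"
Bigrams = "pa", "ac", "ck"


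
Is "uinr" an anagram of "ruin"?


Word 1: "ruin" → sorted: inru
Word 2: "uinr" → sorted: inru
Same letters? inru == inru
Anagram = Yes


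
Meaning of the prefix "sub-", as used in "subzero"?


Prefix: sub-
Example: subzero (sub- + zero)
Meaning = under / below


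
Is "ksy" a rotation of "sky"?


Word: "sky", Candidate: "ksy"
Method: check if candidate is substring of word+word
"skysky" contains "ksy"? No
Is rotation = No


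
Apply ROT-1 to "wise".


Word: "wise"
Shift: 1
Each letter → (letter + shift) mod 26:
  'w' (22) + 1 = 23 → 'x'
  'i' (8) + 1 = 9 → 'j'
  's' (18) + 1 = 19 → 't'
  'e' (4) + 1 = 5 → 'f'
Result = "xjtf"


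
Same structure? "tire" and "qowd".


Pattern of "tire": [0, 1, 2, 3]
Pattern of "qowd": [0, 1, 2, 3]
Patterns match
Same pattern = Yes


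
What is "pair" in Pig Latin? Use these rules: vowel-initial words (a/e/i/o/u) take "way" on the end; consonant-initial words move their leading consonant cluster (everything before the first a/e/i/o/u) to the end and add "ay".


Word: "pair"
Starts with consonant(s) → move to end, add 'ay'
Consonant cluster: "p"
Pig Latin = "airpay"


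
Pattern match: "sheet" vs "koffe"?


Pattern of "sheet": [0, 1, 2, 2, 3]
Pattern of "koffe": [0, 1, 2, 2, 3]
Patterns match
Same pattern = Yes


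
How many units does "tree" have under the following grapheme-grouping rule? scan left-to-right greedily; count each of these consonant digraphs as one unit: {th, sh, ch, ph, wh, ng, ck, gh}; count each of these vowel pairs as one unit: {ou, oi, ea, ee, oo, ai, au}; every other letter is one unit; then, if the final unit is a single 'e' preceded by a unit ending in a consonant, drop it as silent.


Word: "tree" (4 letters)
Left-to-right scan:
  1. 't' (letter)
  2. 'r' (letter)
  3. 'ee' (vowel-pair)
Units from scan: 3
Sound units = 3 units


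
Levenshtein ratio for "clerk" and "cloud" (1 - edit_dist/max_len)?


Word 1: "clerk" (length 5)
Word 2: "cloud" (length 5)
One optimal edit sequence:
  1. keep 'c'
  2. keep 'l'
  3. substitute 'e' -> 'o'  (+1)
  4. substitute 'r' -> 'u'  (+1)
  5. substitute 'k' -> 'd'  (+1)
Edit distance = 3
Max length = max(5, 5) = 5
Similarity = 1 - 3/5
= 0.4000


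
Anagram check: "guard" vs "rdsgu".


Word 1: "guard" → sorted: adgru
Word 2: "rdsgu" → sorted: dgrsu
Same letters? adgru != dgrsu
Anagram = No


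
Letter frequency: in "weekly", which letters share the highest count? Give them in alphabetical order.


Word: "weekly"
Letter counts:
  'e': 2
  'k': 1
  'l': 1
  'w': 1
  'y': 1
Maximum count = 2
Most frequent = 'e' (2 times each)


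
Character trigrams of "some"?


Word: "some" (length 4)
Number of trigrams = 4 - 3 + 1 = 2
  Position 0: "som"
  Position 1: "ome"
Trigrams = "som", "ome"


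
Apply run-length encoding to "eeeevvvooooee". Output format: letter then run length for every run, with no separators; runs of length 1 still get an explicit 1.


String: "eeeevvvooooee"
Scanning for consecutive runs:
  'e' x 4
  'v' x 3
  'o' x 4
  'e' x 2
RLE = "e4v3o4e2"


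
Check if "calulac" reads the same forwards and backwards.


Word: "calulac"
Reversed: "calulac"
Forward == Backward? calulac == calulac
Palindrome = Yes


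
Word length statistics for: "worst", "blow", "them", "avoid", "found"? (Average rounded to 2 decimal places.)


Lengths: "worst"=5, "blow"=4, "them"=4, "avoid"=5, "found"=5
Sum = 23, Count = 5
Average = 23/5 = 4.60
= avg=4.60, min=4, max=5


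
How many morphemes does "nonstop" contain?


Word: "nonstop"
Morphemes: non- | stop
Each morpheme carries meaning
= 2 morphemes


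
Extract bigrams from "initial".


Word: "initial" (length 7)
Number of bigrams = 7 - 2 + 1 = 6
  Position 0: "in"
  Position 1: "ni"
  Position 2: "it"
  Position 3: "ti"
  Position 4: "ia"
  Position 5: "al"
Bigrams = "in", "ni", "it", "ti", "ia", "al"


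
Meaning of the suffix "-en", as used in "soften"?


Suffix: -en
Example: soften = soft + -en
Meaning = to make / become


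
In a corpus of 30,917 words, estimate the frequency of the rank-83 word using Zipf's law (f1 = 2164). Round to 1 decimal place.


Zipf's law: f(r) = f(1) / r
f(1) = 2164
f(83) = 2164 / 83
= 26.1 occurrences


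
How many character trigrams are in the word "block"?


Word: "block" (length 5)
Number of 3-grams = length - 3 + 1 = 5 - 3 + 1
= 3


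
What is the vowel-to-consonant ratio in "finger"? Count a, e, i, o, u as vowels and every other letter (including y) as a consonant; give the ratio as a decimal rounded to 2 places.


Word: "finger"
Vowels (a,e,i,o,u): 2
Consonants: 4
Ratio = 2/4
= 0.50


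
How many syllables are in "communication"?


Word: "communication"
Syllable breakdown: com · mu · ni · ca · tion
Counting: 5 parts
= 5 syllables


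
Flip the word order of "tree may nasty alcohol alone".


Original: "tree may nasty alcohol alone"
Words (1..n): tree | may | nasty | alcohol | alone
Reversed (n..1): alone | alcohol | nasty | may | tree
Result = "alone alcohol nasty may tree"


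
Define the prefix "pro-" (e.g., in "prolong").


Prefix: pro-
Example: prolong (pro- + long)
Meaning = forward / in favor of


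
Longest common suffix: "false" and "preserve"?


Word 1: "false"
Word 2: "preserve"
Comparing from end:
  Pos -1: 'e' == 'e'
  Pos -2: 's' != 'v' (stop)
LCS = "e" (length 1)


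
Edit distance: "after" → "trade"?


Word 1: "after" (length 5)
Word 2: "trade" (length 5)
One optimal edit sequence (insert/delete/substitute each cost 1):
  1. substitute 'a' -> 't'  (+1)
  2. substitute 'f' -> 'r'  (+1)
  3. substitute 't' -> 'a'  (+1)
  4. substitute 'e' -> 'd'  (+1)
  5. substitute 'r' -> 'e'  (+1)
Total edit operations: 5
Edit distance = 5


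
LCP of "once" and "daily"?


Word 1: "once"
Word 2: "daily"
Comparing from start:
  Pos 0: 'o' != 'd' (stop)
LCP = "" (length 0)


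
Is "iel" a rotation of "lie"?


Word: "lie", Candidate: "iel"
Method: check if candidate is substring of word+word
"lielie" contains "iel"? Yes
Is rotation = Yes


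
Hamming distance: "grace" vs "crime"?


Comparing character by character (same length = 5):
  Pos 0: 'g' vs 'c' !=
  Pos 1: 'r' vs 'r' =
  Pos 2: 'a' vs 'i' !=
  Pos 3: 'c' vs 'm' !=
  Pos 4: 'e' vs 'e' =
Hamming distance = 3


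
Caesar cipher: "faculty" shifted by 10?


Word: "faculty"
Shift: 10
Each letter → (letter + shift) mod 26:
  'f' (5) + 10 = 15 → 'p'
  'a' (0) + 10 = 10 → 'k'
  'c' (2) + 10 = 12 → 'm'
  'u' (20) + 10 = 4 → 'e'
  'l' (11) + 10 = 21 → 'v'
  't' (19) + 10 = 3 → 'd'
  'y' (24) + 10 = 8 → 'i'
Result = "pkmevdi"


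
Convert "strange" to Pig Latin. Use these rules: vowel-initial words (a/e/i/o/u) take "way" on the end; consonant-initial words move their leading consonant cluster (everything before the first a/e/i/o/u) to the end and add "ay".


Word: "strange"
Starts with consonant(s) → move to end, add 'ay'
Consonant cluster: "str"
Pig Latin = "angestray"


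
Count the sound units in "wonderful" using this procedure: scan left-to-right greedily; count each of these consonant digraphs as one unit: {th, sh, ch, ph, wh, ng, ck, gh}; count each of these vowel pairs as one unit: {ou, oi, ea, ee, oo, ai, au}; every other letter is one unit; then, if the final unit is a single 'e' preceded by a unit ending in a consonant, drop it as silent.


Word: "wonderful" (9 letters)
Left-to-right scan:
  (1) 'w' (letter)
  (2) 'o' (letter)
  (3) 'n' (letter)
  (4) 'd' (letter)
  (5) 'e' (letter)
  (6) 'r' (letter)
  (7) 'f' (letter)
  (8) 'u' (letter)
  (9) 'l' (letter)
Units from scan: 9
Sound units = 9 units


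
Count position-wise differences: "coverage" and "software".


Comparing character by character (same length = 8):
  Pos 0: 'c' vs 's' !=
  Pos 1: 'o' vs 'o' =
  Pos 2: 'v' vs 'f' !=
  Pos 3: 'e' vs 't' !=
  Pos 4: 'r' vs 'w' !=
  Pos 5: 'a' vs 'a' =
  Pos 6: 'g' vs 'r' !=
  Pos 7: 'e' vs 'e' =
Hamming distance = 5


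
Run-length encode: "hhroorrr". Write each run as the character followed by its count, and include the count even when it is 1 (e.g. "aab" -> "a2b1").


String: "hhroorrr"
Scanning for consecutive runs:
  'h' x 2
  'r' x 1
  'o' x 2
  'r' x 3
RLE = "h2r1o2r3"


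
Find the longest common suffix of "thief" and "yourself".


Word 1: "thief"
Word 2: "yourself"
Comparing from end:
  Pos -1: 'f' == 'f'
  Pos -2: 'e' != 'l' (stop)
LCS = "f" (length 1)


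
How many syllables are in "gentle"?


Word: "gentle"
Syllable breakdown: gen | tle
Counting: 2 parts
= 2 syllables


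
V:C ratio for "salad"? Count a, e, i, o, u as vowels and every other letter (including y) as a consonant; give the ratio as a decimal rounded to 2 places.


Word: "salad"
Vowels (a,e,i,o,u): 2
Consonants: 3
Ratio = 2/3
= 0.67


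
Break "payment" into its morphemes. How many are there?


Word: "payment"
Morphemes: pay / -ment
Each morpheme carries meaning
= 2 morphemes


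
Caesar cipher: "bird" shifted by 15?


Word: "bird"
Shift: 15
Each letter → (letter + shift) mod 26:
  'b' (1) + 15 = 16 → 'q'
  'i' (8) + 15 = 23 → 'x'
  'r' (17) + 15 = 6 → 'g'
  'd' (3) + 15 = 18 → 's'
Result = "qxgs"


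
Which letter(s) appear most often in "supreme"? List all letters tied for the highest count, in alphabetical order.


Word: "supreme"
Letter counts:
  'e': 2
  'm': 1
  'p': 1
  'r': 1
  's': 1
  'u': 1
Maximum count = 2
Most frequent = 'e' (2 times each)


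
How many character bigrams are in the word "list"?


Word: "list" (length 4)
Number of 2-grams = length - 2 + 1 = 4 - 2 + 1
= 3


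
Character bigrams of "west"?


Word: "west" (length 4)
Number of bigrams = 4 - 2 + 1 = 3
  Position 0: "we"
  Position 1: "es"
  Position 2: "st"
Bigrams = "we", "es", "st"


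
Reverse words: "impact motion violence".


Original: "impact motion violence"
Words (1..n): impact | motion | violence
Reversed (n..1): violence | motion | impact
Result = "violence motion impact"


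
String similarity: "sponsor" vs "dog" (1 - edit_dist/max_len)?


Word 1: "sponsor" (length 7)
Word 2: "dog" (length 3)
One optimal edit sequence:
  1. delete 's'  (+1)
  2. delete 'p'  (+1)
  3. delete 'o'  (+1)
  4. delete 'n'  (+1)
  5. substitute 's' -> 'd'  (+1)
  6. keep 'o'
  7. substitute 'r' -> 'g'  (+1)
Edit distance = 6
Max length = max(7, 3) = 7
Similarity = 1 - 6/7
= 0.1429


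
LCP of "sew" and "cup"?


Word 1: "sew"
Word 2: "cup"
Comparing from start:
  Pos 0: 's' != 'c' (stop)
LCP = "" (length 0)


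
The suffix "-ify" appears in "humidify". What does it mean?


Suffix: -ify
As in: humidify -> humid + -ify
Meaning = to make


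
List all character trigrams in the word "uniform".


Word: "uniform" (length 7)
Number of trigrams = 7 - 3 + 1 = 5
  Position 0: "uni"
  Position 1: "nif"
  Position 2: "ifo"
  Position 3: "for"
  Position 4: "orm"
Trigrams = "uni", "nif", "ifo", "for", "orm"


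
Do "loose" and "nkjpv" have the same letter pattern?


Pattern of "loose": [0, 1, 1, 2, 3]
Pattern of "nkjpv": [0, 1, 2, 3, 4]
Patterns do not match
Same pattern = No


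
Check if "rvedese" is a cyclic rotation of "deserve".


Word: "deserve", Candidate: "rvedese"
Method: check if candidate is substring of word+word
"deservedeserve" contains "rvedese"? Yes
Is rotation = Yes


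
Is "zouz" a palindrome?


Word: "zouz"
Reversed: "zuoz"
Forward == Backward? zouz != zuoz
Palindrome = No


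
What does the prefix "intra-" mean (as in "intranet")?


Prefix: intra-
Example: intranet (intra- + net)
Meaning = within


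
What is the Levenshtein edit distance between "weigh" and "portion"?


Word 1: "weigh" (length 5)
Word 2: "portion" (length 7)
One optimal edit sequence (insert/delete/substitute each cost 1):
  1. insert 'p'  (+1)
  2. insert 'o'  (+1)
  3. substitute 'w' -> 'r'  (+1)
  4. substitute 'e' -> 't'  (+1)
  5. keep 'i'
  6. substitute 'g' -> 'o'  (+1)
  7. substitute 'h' -> 'n'  (+1)
Total edit operations: 6
Edit distance = 6


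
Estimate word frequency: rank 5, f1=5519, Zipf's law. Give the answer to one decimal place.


Zipf's law: f(r) = f(1) / r
f(1) = 5519
f(5) = 5519 / 5
= 1103.8 occurrences


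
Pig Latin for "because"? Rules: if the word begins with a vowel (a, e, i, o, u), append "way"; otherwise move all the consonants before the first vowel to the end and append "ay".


Word: "because"
Starts with consonant(s) → move to end, add 'ay'
Consonant cluster: "b"
Pig Latin = "ecausebay"


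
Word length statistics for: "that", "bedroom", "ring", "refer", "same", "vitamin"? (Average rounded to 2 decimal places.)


Lengths: "that"=4, "bedroom"=7, "ring"=4, "refer"=5, "same"=4, "vitamin"=7
Sum = 31, Count = 6
Average = 31/6 = 5.17
= avg=5.17, min=4, max=7


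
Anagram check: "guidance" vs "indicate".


Word 1: "guidance" → sorted: acdeginu
Word 2: "indicate" → sorted: acdeiint
Same letters? acdeginu != acdeiint
Anagram = No


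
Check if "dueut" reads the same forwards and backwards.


Word: "dueut"
Reversed: "tueud"
Forward == Backward? dueut != tueud
Palindrome = No


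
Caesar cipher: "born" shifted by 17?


Word: "born"
Shift: 17
Each letter → (letter + shift) mod 26:
  'b' (1) + 17 = 18 → 's'
  'o' (14) + 17 = 5 → 'f'
  'r' (17) + 17 = 8 → 'i'
  'n' (13) + 17 = 4 → 'e'
Result = "sfie"


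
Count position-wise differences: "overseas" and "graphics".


Comparing character by character (same length = 8):
  Pos 0: 'o' vs 'g' !=
  Pos 1: 'v' vs 'r' !=
  Pos 2: 'e' vs 'a' !=
  Pos 3: 'r' vs 'p' !=
  Pos 4: 's' vs 'h' !=
  Pos 5: 'e' vs 'i' !=
  Pos 6: 'a' vs 'c' !=
  Pos 7: 's' vs 's' =
Hamming distance = 7


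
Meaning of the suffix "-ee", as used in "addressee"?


Suffix: -ee
Example: addressee (address + -ee)
Meaning = one who receives


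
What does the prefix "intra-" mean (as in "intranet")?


Prefix: intra-
Example: intranet = intra- + net
Meaning = within


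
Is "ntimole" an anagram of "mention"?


Word 1: "mention" → sorted: eimnnot
Word 2: "ntimole" → sorted: eilmnot
Same letters? eimnnot != eilmnot
Anagram = No


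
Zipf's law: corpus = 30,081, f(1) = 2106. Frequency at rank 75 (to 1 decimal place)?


Zipf's law: f(r) = f(1) / r
f(1) = 2106
f(75) = 2106 / 75
= 28.1 occurrences


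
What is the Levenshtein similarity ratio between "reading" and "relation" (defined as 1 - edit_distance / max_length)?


Word 1: "reading" (length 7)
Word 2: "relation" (length 8)
One optimal edit sequence:
  1. keep 'r'
  2. keep 'e'
  3. insert 'l'  (+1)
  4. keep 'a'
  5. substitute 'd' -> 't'  (+1)
  6. keep 'i'
  7. substitute 'n' -> 'o'  (+1)
  8. substitute 'g' -> 'n'  (+1)
Edit distance = 4
Max length = max(7, 8) = 8
Similarity = 1 - 4/8
= 0.5000


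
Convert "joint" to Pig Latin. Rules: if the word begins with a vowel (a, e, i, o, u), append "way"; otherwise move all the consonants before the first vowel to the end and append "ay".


Word: "joint"
Starts with consonant(s) → move to end, add 'ay'
Consonant cluster: "j"
Pig Latin = "ointjay"


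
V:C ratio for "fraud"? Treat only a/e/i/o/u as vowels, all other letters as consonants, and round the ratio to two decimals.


Word: "fraud"
Vowels (a,e,i,o,u): 2
Consonants: 3
Ratio = 2/3
= 0.67


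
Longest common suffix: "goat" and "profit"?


Word 1: "goat"
Word 2: "profit"
Comparing from end:
  Pos -1: 't' == 't'
  Pos -2: 'a' != 'i' (stop)
LCS = "t" (length 1)


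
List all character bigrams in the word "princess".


Word: "princess" (length 8)
Number of bigrams = 8 - 2 + 1 = 7
  Position 0: "pr"
  Position 1: "ri"
  Position 2: "in"
  Position 3: "nc"
  Position 4: "ce"
  Position 5: "es"
  Position 6: "ss"
Bigrams = "pr", "ri", "in", "nc", "ce", "es", "ss"


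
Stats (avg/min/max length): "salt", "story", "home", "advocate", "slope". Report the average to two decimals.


Lengths: "salt"=4, "story"=5, "home"=4, "advocate"=8, "slope"=5
Sum = 26, Count = 5
Average = 26/5 = 5.20
= avg=5.20, min=4, max=8


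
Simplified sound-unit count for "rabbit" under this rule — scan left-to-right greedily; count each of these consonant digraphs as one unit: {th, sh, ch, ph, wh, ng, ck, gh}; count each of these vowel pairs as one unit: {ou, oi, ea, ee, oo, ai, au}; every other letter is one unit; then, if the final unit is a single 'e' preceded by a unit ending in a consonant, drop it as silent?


Word: "rabbit" (6 letters)
Left-to-right scan:
  [1] 'r' (letter)
  [2] 'a' (letter)
  [3] 'b' (letter)
  [4] 'b' (letter)
  [5] 'i' (letter)
  [6] 't' (letter)
Units from scan: 6
Sound units = 6 units


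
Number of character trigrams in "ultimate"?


Word: "ultimate" (length 8)
Number of 3-grams = length - 3 + 1 = 8 - 3 + 1
= 6


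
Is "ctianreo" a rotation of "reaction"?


Word: "reaction", Candidate: "ctianreo"
Method: check if candidate is substring of word+word
"reactionreaction" contains "ctianreo"? No
Is rotation = No


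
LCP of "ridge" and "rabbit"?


Word 1: "ridge"
Word 2: "rabbit"
Comparing from start:
  Pos 0: 'r' == 'r'
  Pos 1: 'i' != 'a' (stop)
LCP = "r" (length 1)


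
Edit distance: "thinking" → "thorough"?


Word 1: "thinking" (length 8)
Word 2: "thorough" (length 8)
One optimal edit sequence (insert/delete/substitute each cost 1):
  1. keep 't'
  2. keep 'h'
  3. substitute 'i' -> 'o'  (+1)
  4. substitute 'n' -> 'r'  (+1)
  5. substitute 'k' -> 'o'  (+1)
  6. substitute 'i' -> 'u'  (+1)
  7. substitute 'n' -> 'g'  (+1)
  8. substitute 'g' -> 'h'  (+1)
Total edit operations: 6
Edit distance = 6


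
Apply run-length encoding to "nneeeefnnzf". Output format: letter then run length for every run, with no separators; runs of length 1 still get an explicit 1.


String: "nneeeefnnzf"
Scanning for consecutive runs:
  'n' x 2
  'e' x 4
  'f' x 1
  'n' x 2
  'z' x 1
  'f' x 1
RLE = "n2e4f1n2z1f1"


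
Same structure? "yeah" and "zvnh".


Pattern of "yeah": [0, 1, 2, 3]
Pattern of "zvnh": [0, 1, 2, 3]
Patterns match
Same pattern = Yes


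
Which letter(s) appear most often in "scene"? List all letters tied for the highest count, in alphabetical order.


Word: "scene"
Letter counts:
  'c': 1
  'e': 2
  'n': 1
  's': 1
Maximum count = 2
Most frequent = 'e' (2 times each)


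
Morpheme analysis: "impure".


Word: "impure"
Morphemes: im- + pure
Each morpheme carries meaning
= 2 morphemes


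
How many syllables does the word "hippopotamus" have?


Word: "hippopotamus"
Syllable breakdown: hip / po / pot / a / mus
Counting: 5 parts
= 5 syllables


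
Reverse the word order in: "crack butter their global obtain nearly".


Original: "crack butter their global obtain nearly"
Words (1..n): crack | butter | their | global | obtain | nearly
Reversed (n..1): nearly | obtain | global | their | butter | crack
Result = "nearly obtain global their butter crack"


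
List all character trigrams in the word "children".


Word: "children" (length 8)
Number of trigrams = 8 - 3 + 1 = 6
  Position 0: "chi"
  Position 1: "hil"
  Position 2: "ild"
  Position 3: "ldr"
  Position 4: "dre"
  Position 5: "ren"
Trigrams = "chi", "hil", "ild", "ldr", "dre", "ren"


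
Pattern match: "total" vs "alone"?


Pattern of "total": [0, 1, 0, 2, 3]
Pattern of "alone": [0, 1, 2, 3, 4]
Patterns do not match
Same pattern = No


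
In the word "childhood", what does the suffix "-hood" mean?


Suffix: -hood
Example: childhood (child + -hood)
Meaning = state / condition


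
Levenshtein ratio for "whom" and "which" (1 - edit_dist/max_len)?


Word 1: "whom" (length 4)
Word 2: "which" (length 5)
One optimal edit sequence:
  1. keep 'w'
  2. keep 'h'
  3. insert 'i'  (+1)
  4. substitute 'o' -> 'c'  (+1)
  5. substitute 'm' -> 'h'  (+1)
Edit distance = 3
Max length = max(4, 5) = 5
Similarity = 1 - 3/5
= 0.4000


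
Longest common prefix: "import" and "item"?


Word 1: "import"
Word 2: "item"
Comparing from start:
  Pos 0: 'i' == 'i'
  Pos 1: 'm' != 't' (stop)
LCP = "i" (length 1)


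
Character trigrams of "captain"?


Word: "captain" (length 7)
Number of trigrams = 7 - 3 + 1 = 5
  Position 0: "cap"
  Position 1: "apt"
  Position 2: "pta"
  Position 3: "tai"
  Position 4: "ain"
Trigrams = "cap", "apt", "pta", "tai", "ain"


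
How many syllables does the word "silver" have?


Word: "silver"
Syllable breakdown: sil | ver
Counting: 2 parts
= 2 syllables


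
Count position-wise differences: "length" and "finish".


Comparing character by character (same length = 6):
  Pos 0: 'l' vs 'f' !=
  Pos 1: 'e' vs 'i' !=
  Pos 2: 'n' vs 'n' =
  Pos 3: 'g' vs 'i' !=
  Pos 4: 't' vs 's' !=
  Pos 5: 'h' vs 'h' =
Hamming distance = 4


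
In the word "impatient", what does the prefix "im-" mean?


Prefix: im-
Example: impatient = im- + patient
Meaning = not / into


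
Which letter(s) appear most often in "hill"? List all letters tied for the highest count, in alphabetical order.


Word: "hill"
Letter counts:
  'h': 1
  'i': 1
  'l': 2
Maximum count = 2
Most frequent = 'l' (2 times each)


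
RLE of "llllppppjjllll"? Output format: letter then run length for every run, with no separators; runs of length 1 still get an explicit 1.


String: "llllppppjjllll"
Scanning for consecutive runs:
  'l' x 4
  'p' x 4
  'j' x 2
  'l' x 4
RLE = "l4p4j2l4"


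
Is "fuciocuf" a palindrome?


Word: "fuciocuf"
Reversed: "fucoicuf"
Forward == Backward? fuciocuf != fucoicuf
Palindrome = No


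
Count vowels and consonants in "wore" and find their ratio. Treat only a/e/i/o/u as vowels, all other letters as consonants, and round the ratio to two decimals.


Word: "wore"
Vowels (a,e,i,o,u): 2
Consonants: 2
Ratio = 2/2
= 1.00


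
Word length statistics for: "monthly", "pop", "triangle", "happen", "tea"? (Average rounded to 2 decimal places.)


Lengths: "monthly"=7, "pop"=3, "triangle"=8, "happen"=6, "tea"=3
Sum = 27, Count = 5
Average = 27/5 = 5.40
= avg=5.40, min=3, max=8


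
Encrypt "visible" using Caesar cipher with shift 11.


Word: "visible"
Shift: 11
Each letter → (letter + shift) mod 26:
  'v' (21) + 11 = 6 → 'g'
  'i' (8) + 11 = 19 → 't'
  's' (18) + 11 = 3 → 'd'
  'i' (8) + 11 = 19 → 't'
  'b' (1) + 11 = 12 → 'm'
  'l' (11) + 11 = 22 → 'w'
  'e' (4) + 11 = 15 → 'p'
Result = "gtdtmwp"


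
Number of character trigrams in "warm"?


Word: "warm" (length 4)
Number of 3-grams = length - 3 + 1 = 4 - 3 + 1
= 2


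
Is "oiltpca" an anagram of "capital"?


Word 1: "capital" → sorted: aacilpt
Word 2: "oiltpca" → sorted: acilopt
Same letters? aacilpt != acilopt
Anagram = No


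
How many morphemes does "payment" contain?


Word: "payment"
Morphemes: pay / -ment
Each morpheme carries meaning
= 2 morphemes


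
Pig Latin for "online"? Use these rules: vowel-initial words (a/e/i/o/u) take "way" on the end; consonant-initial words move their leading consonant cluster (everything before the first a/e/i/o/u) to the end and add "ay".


Word: "online"
Starts with vowel → add 'way'
Pig Latin = "onlineway"


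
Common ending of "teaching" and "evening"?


Word 1: "teaching"
Word 2: "evening"
Comparing from end:
  Pos -1: 'g' == 'g'
  Pos -2: 'n' == 'n'
  Pos -3: 'i' == 'i'
  Pos -4: 'h' != 'n' (stop)
LCS = "ing" (length 3)


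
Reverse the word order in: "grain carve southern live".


Original: "grain carve southern live"
Words (1..n): grain | carve | southern | live
Reversed (n..1): live | southern | carve | grain
Result = "live southern carve grain"


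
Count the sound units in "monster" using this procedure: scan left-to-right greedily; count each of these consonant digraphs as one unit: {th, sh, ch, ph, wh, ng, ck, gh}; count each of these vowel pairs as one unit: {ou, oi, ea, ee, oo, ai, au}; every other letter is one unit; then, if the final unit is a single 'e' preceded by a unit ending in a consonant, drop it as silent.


Word: "monster" (7 letters)
Left-to-right scan:
  (1) 'm' (letter)
  (2) 'o' (letter)
  (3) 'n' (letter)
  (4) 's' (letter)
  (5) 't' (letter)
  (6) 'e' (letter)
  (7) 'r' (letter)
Units from scan: 7
Sound units = 7 units


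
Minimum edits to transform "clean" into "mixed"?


Word 1: "clean" (length 5)
Word 2: "mixed" (length 5)
One optimal edit sequence (insert/delete/substitute each cost 1):
  1. substitute 'c' -> 'm'  (+1)
  2. substitute 'l' -> 'i'  (+1)
  3. substitute 'e' -> 'x'  (+1)
  4. substitute 'a' -> 'e'  (+1)
  5. substitute 'n' -> 'd'  (+1)
Total edit operations: 5
Edit distance = 5


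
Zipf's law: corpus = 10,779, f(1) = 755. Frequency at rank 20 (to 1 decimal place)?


Zipf's law: f(r) = f(1) / r
f(1) = 755
f(20) = 755 / 20
= 37.8 occurrences


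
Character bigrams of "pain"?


Word: "pain" (length 4)
Number of bigrams = 4 - 2 + 1 = 3
  Position 0: "pa"
  Position 1: "ai"
  Position 2: "in"
Bigrams = "pa", "ai", "in"


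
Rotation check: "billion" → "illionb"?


Word: "billion", Candidate: "illionb"
Method: check if candidate is substring of word+word
"billionbillion" contains "illionb"? Yes
Is rotation = Yes


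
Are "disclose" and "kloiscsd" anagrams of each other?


Word 1: "disclose" → sorted: cdeiloss
Word 2: "kloiscsd" → sorted: cdikloss
Same letters? cdeiloss != cdikloss
Anagram = No


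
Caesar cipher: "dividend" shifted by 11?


Word: "dividend"
Shift: 11
Each letter → (letter + shift) mod 26:
  'd' (3) + 11 = 14 → 'o'
  'i' (8) + 11 = 19 → 't'
  'v' (21) + 11 = 6 → 'g'
  'i' (8) + 11 = 19 → 't'
  'd' (3) + 11 = 14 → 'o'
  'e' (4) + 11 = 15 → 'p'
  'n' (13) + 11 = 24 → 'y'
  'd' (3) + 11 = 14 → 'o'
Result = "otgtopyo"


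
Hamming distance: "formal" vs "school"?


Comparing character by character (same length = 6):
  Pos 0: 'f' vs 's' !=
  Pos 1: 'o' vs 'c' !=
  Pos 2: 'r' vs 'h' !=
  Pos 3: 'm' vs 'o' !=
  Pos 4: 'a' vs 'o' !=
  Pos 5: 'l' vs 'l' =
Hamming distance = 5


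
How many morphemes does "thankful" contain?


Word: "thankful"
Morphemes: thank + -ful
Each morpheme carries meaning
= 2 morphemes


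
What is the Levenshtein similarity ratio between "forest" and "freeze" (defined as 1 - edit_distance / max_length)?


Word 1: "forest" (length 6)
Word 2: "freeze" (length 6)
One optimal edit sequence:
  1. keep 'f'
  2. substitute 'o' -> 'r'  (+1)
  3. substitute 'r' -> 'e'  (+1)
  4. keep 'e'
  5. substitute 's' -> 'z'  (+1)
  6. substitute 't' -> 'e'  (+1)
Edit distance = 4
Max length = max(6, 6) = 6
Similarity = 1 - 4/6
= 0.3333


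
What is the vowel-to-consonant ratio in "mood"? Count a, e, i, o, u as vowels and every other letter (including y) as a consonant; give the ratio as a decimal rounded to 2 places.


Word: "mood"
Vowels (a,e,i,o,u): 2
Consonants: 2
Ratio = 2/2
= 1.00


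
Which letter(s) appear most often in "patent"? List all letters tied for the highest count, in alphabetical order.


Word: "patent"
Letter counts:
  'a': 1
  'e': 1
  'n': 1
  'p': 1
  't': 2
Maximum count = 2
Most frequent = 't' (2 times each)


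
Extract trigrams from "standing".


Word: "standing" (length 8)
Number of trigrams = 8 - 3 + 1 = 6
  Position 0: "sta"
  Position 1: "tan"
  Position 2: "and"
  Position 3: "ndi"
  Position 4: "din"
  Position 5: "ing"
Trigrams = "sta", "tan", "and", "ndi", "din", "ing"


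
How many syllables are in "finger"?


Word: "finger"
Syllable breakdown: fin / ger
Counting: 2 parts
= 2 syllables


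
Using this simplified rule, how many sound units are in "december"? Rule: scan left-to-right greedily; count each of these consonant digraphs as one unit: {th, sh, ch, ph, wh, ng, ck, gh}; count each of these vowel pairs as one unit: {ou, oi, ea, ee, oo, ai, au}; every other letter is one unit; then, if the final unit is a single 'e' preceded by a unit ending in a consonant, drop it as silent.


Word: "december" (8 letters)
Left-to-right scan:
  [1] 'd' (letter)
  [2] 'e' (letter)
  [3] 'c' (letter)
  [4] 'e' (letter)
  [5] 'm' (letter)
  [6] 'b' (letter)
  [7] 'e' (letter)
  [8] 'r' (letter)
Units from scan: 8
Sound units = 8 units


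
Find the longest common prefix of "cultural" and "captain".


Word 1: "cultural"
Word 2: "captain"
Comparing from start:
  Pos 0: 'c' == 'c'
  Pos 1: 'u' != 'a' (stop)
LCP = "c" (length 1)


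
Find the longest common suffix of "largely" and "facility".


Word 1: "largely"
Word 2: "facility"
Comparing from end:
  Pos -1: 'y' == 'y'
  Pos -2: 'l' != 't' (stop)
LCS = "y" (length 1)


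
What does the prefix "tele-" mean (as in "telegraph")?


Prefix: tele-
Example: telegraph = tele- + graph
Meaning = distant


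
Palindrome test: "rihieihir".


Word: "rihieihir"
Reversed: "rihieihir"
Forward == Backward? rihieihir == rihieihir
Palindrome = Yes


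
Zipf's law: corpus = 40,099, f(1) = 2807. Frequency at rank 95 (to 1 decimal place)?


Zipf's law: f(r) = f(1) / r
f(1) = 2807
f(95) = 2807 / 95
= 29.5 occurrences


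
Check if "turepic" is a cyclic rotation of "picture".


Word: "picture", Candidate: "turepic"
Method: check if candidate is substring of word+word
"picturepicture" contains "turepic"? Yes
Is rotation = Yes


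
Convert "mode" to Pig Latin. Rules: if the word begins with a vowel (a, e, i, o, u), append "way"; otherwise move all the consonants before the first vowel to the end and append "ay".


Word: "mode"
Starts with consonant(s) → move to end, add 'ay'
Consonant cluster: "m"
Pig Latin = "odemay"


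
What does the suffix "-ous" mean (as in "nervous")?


Suffix: -ous
As in: nervous -> nerve + -ous, with a spelling change
Meaning = having quality of


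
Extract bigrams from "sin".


Word: "sin" (length 3)
Number of bigrams = 3 - 2 + 1 = 2
  Position 0: "si"
  Position 1: "in"
Bigrams = "si", "in"


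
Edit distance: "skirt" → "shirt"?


Word 1: "skirt" (length 5)
Word 2: "shirt" (length 5)
One optimal edit sequence (insert/delete/substitute each cost 1):
  1. keep 's'
  2. substitute 'k' -> 'h'  (+1)
  3. keep 'i'
  4. keep 'r'
  5. keep 't'
Total edit operations: 1
Edit distance = 1


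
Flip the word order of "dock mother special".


Original: "dock mother special"
Words (1..n): dock | mother | special
Reversed (n..1): special | mother | dock
Result = "special mother dock"


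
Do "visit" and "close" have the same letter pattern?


Pattern of "visit": [0, 1, 2, 1, 3]
Pattern of "close": [0, 1, 2, 3, 4]
Patterns do not match
Same pattern = No


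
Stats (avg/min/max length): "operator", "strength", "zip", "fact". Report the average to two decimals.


Lengths: "operator"=8, "strength"=8, "zip"=3, "fact"=4
Sum = 23, Count = 4
Average = 23/4 = 5.75
= avg=5.75, min=3, max=8


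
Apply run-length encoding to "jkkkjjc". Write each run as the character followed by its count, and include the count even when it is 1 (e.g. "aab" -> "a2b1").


String: "jkkkjjc"
Scanning for consecutive runs:
  'j' x 1
  'k' x 3
  'j' x 2
  'c' x 1
RLE = "j1k3j2c1"


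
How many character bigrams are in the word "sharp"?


Word: "sharp" (length 5)
Number of 2-grams = length - 2 + 1 = 5 - 2 + 1
= 4


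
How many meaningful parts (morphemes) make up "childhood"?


Word: "childhood"
Morphemes: child / -hood
Each morpheme carries meaning
= 2 morphemes


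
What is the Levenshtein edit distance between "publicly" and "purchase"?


Word 1: "publicly" (length 8)
Word 2: "purchase" (length 8)
One optimal edit sequence (insert/delete/substitute each cost 1):
  1. keep 'p'
  2. keep 'u'
  3. substitute 'b' -> 'r'  (+1)
  4. substitute 'l' -> 'c'  (+1)
  5. substitute 'i' -> 'h'  (+1)
  6. substitute 'c' -> 'a'  (+1)
  7. substitute 'l' -> 's'  (+1)
  8. substitute 'y' -> 'e'  (+1)
Total edit operations: 6
Edit distance = 6


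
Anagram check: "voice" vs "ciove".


Word 1: "voice" → sorted: ceiov
Word 2: "ciove" → sorted: ceiov
Same letters? ceiov == ceiov
Anagram = Yes


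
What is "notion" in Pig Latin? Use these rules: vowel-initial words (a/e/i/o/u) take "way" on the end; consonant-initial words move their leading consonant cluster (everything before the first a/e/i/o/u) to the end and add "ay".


Word: "notion"
Starts with consonant(s) → move to end, add 'ay'
Consonant cluster: "n"
Pig Latin = "otionnay"


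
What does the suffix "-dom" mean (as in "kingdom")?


Suffix: -dom
Example: kingdom = king + -dom
Meaning = state / realm


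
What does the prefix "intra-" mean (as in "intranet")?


Prefix: intra-
Example: intranet (intra- + net)
Meaning = within


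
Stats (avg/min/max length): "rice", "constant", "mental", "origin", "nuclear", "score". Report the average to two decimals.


Lengths: "rice"=4, "constant"=8, "mental"=6, "origin"=6, "nuclear"=7, "score"=5
Sum = 36, Count = 6
Average = 36/6 = 6.00
= avg=6.00, min=4, max=8


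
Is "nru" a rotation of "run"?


Word: "run", Candidate: "nru"
Method: check if candidate is substring of word+word
"runrun" contains "nru"? Yes
Is rotation = Yes


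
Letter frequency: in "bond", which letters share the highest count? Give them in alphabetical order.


Word: "bond"
Letter counts:
  'b': 1
  'd': 1
  'n': 1
  'o': 1
Maximum count = 1
Most frequent = 'b', 'd', 'n', 'o' (1 time each)


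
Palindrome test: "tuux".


Word: "tuux"
Reversed: "xuut"
Forward == Backward? tuux != xuut
Palindrome = No


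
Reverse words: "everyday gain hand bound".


Original: "everyday gain hand bound"
Words (1..n): everyday | gain | hand | bound
Reversed (n..1): bound | hand | gain | everyday
Result = "bound hand gain everyday"


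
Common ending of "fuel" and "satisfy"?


Word 1: "fuel"
Word 2: "satisfy"
Comparing from end:
  Pos -1: 'l' != 'y' (stop)
LCS = "" (length 0)


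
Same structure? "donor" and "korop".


Pattern of "donor": [0, 1, 2, 1, 3]
Pattern of "korop": [0, 1, 2, 1, 3]
Patterns match
Same pattern = Yes


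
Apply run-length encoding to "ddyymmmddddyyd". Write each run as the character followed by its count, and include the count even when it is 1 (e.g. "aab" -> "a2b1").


String: "ddyymmmddddyyd"
Scanning for consecutive runs:
  'd' x 2
  'y' x 2
  'm' x 3
  'd' x 4
  'y' x 2
  'd' x 1
RLE = "d2y2m3d4y2d1"


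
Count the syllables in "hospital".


Word: "hospital"
Syllable breakdown: hos / pi / tal
Counting: 3 parts
= 3 syllables


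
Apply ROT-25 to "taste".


Word: "taste"
Shift: 25
Each letter → (letter + shift) mod 26:
  't' (19) + 25 = 18 → 's'
  'a' (0) + 25 = 25 → 'z'
  's' (18) + 25 = 17 → 'r'
  't' (19) + 25 = 18 → 's'
  'e' (4) + 25 = 3 → 'd'
Result = "szrsd"


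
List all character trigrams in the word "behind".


Word: "behind" (length 6)
Number of trigrams = 6 - 3 + 1 = 4
  Position 0: "beh"
  Position 1: "ehi"
  Position 2: "hin"
  Position 3: "ind"
Trigrams = "beh", "ehi", "hin", "ind"


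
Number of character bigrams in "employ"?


Word: "employ" (length 6)
Number of 2-grams = length - 2 + 1 = 6 - 2 + 1
= 5


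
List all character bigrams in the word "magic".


Word: "magic" (length 5)
Number of bigrams = 5 - 2 + 1 = 4
  Position 0: "ma"
  Position 1: "ag"
  Position 2: "gi"
  Position 3: "ic"
Bigrams = "ma", "ag", "gi", "ic"


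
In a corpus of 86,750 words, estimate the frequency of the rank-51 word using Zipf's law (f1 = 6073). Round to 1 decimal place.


Zipf's law: f(r) = f(1) / r
f(1) = 6073
f(51) = 6073 / 51
= 119.1 occurrences


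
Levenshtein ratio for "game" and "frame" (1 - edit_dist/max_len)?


Word 1: "game" (length 4)
Word 2: "frame" (length 5)
One optimal edit sequence:
  1. insert 'f'  (+1)
  2. substitute 'g' -> 'r'  (+1)
  3. keep 'a'
  4. keep 'm'
  5. keep 'e'
Edit distance = 2
Max length = max(4, 5) = 5
Similarity = 1 - 2/5
= 0.6000


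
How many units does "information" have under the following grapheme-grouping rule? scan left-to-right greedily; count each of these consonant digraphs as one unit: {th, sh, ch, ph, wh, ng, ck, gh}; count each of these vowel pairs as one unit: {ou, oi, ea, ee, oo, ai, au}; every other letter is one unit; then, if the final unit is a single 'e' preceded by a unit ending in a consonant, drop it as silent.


Word: "information" (11 letters)
Left-to-right scan:
  1. 'i' (letter)
  2. 'n' (letter)
  3. 'f' (letter)
  4. 'o' (letter)
  5. 'r' (letter)
  6. 'm' (letter)
  7. 'a' (letter)
  8. 't' (letter)
  9. 'i' (letter)
  10. 'o' (letter)
  11. 'n' (letter)
Units from scan: 11
Sound units = 11 units


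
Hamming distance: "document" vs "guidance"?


Comparing character by character (same length = 8):
  Pos 0: 'd' vs 'g' !=
  Pos 1: 'o' vs 'u' !=
  Pos 2: 'c' vs 'i' !=
  Pos 3: 'u' vs 'd' !=
  Pos 4: 'm' vs 'a' !=
  Pos 5: 'e' vs 'n' !=
  Pos 6: 'n' vs 'c' !=
  Pos 7: 't' vs 'e' !=
Hamming distance = 8


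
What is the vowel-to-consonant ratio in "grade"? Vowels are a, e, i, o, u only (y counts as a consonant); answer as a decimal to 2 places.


Word: "grade"
Vowels (a,e,i,o,u): 2
Consonants: 3
Ratio = 2/3
= 0.67


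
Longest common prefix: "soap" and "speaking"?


Word 1: "soap"
Word 2: "speaking"
Comparing from start:
  Pos 0: 's' == 's'
  Pos 1: 'o' != 'p' (stop)
LCP = "s" (length 1)


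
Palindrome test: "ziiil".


Word: "ziiil"
Reversed: "liiiz"
Forward == Backward? ziiil != liiiz
Palindrome = No


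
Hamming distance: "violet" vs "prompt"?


Comparing character by character (same length = 6):
  Pos 0: 'v' vs 'p' !=
  Pos 1: 'i' vs 'r' !=
  Pos 2: 'o' vs 'o' =
  Pos 3: 'l' vs 'm' !=
  Pos 4: 'e' vs 'p' !=
  Pos 5: 't' vs 't' =
Hamming distance = 4


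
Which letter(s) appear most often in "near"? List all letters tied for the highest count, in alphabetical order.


Word: "near"
Letter counts:
  'a': 1
  'e': 1
  'n': 1
  'r': 1
Maximum count = 1
Most frequent = 'a', 'e', 'n', 'r' (1 time each)
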